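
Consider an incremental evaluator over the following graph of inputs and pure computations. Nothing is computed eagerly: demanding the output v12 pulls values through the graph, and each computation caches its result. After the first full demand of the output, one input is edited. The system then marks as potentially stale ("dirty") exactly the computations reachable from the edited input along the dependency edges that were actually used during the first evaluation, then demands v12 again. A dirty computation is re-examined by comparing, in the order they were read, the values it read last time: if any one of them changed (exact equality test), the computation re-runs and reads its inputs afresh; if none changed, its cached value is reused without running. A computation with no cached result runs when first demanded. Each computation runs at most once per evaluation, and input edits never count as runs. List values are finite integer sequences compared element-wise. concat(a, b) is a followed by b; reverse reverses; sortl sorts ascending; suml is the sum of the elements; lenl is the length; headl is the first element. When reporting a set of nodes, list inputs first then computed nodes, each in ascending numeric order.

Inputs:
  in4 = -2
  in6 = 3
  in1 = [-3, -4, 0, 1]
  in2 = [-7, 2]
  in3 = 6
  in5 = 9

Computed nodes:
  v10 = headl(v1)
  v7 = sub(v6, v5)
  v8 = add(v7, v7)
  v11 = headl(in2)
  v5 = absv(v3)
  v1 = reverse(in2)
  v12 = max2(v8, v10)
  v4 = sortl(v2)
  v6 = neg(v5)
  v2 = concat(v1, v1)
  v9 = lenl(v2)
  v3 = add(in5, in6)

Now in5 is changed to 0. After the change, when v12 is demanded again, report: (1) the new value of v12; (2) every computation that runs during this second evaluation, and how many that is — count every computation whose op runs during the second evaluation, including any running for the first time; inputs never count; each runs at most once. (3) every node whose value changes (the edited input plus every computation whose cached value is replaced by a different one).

Initial pass — values computed on the first demand:
  v1 = reverse([-7, 2]) = [2, -7]
  v3 = add(9, 3) = 12
  v5 = absv(12) = 12
  v6 = neg(12) = -12
  v7 = sub(-12, 12) = -24
  v8 = add(-24, -24) = -48
  v10 = headl([2, -7]) = 2
  v12 = max2(-48, 2) = 2

Second demand — change propagation:
  v3: re-runs because in5 9->0; new result 3.
  v5: re-runs because v3 12->3; new result 3.
  v6: re-runs because v5 12->3; new result -3.
  v7: re-runs because v6 -12->-3; v5 12->3; new result -6.
  v8: re-runs because v7 -24->-6; v7 -24->-6; new result -12.
  v12: re-runs because v8 -48->-12; new result 2 (unchanged).

v12 now evaluates to 2.
Run set: v3, v5, v6, v7, v8, v12 (6 run).
Changed values: in5, v3, v5, v6, v7, v8.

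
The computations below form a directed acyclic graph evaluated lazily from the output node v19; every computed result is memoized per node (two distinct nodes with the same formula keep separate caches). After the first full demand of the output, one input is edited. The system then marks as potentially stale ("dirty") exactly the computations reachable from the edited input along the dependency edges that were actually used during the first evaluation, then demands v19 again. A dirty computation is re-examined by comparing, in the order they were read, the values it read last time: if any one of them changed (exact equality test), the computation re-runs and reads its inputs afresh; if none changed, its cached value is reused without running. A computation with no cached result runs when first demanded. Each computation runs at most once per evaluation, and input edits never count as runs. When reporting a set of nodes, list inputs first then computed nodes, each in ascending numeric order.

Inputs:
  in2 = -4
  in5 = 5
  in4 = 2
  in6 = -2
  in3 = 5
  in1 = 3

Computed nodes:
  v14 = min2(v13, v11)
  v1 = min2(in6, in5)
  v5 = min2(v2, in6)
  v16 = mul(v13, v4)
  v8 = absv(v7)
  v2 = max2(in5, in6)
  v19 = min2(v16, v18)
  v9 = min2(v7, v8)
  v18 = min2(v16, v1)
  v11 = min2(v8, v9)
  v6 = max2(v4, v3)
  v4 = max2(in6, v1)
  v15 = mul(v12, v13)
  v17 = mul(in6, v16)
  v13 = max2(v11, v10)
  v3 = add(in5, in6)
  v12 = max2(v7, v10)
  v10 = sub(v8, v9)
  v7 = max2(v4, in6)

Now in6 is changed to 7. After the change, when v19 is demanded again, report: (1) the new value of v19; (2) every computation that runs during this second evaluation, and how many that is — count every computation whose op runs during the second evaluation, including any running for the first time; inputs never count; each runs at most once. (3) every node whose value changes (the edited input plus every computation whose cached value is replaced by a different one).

Demanding v19 again yields 5.
11 computations run: v1, v4, v7, v8, v9, v10, v11, v13, v16, v18, v19.
The nodes whose values change: in6, v1, v4, v7, v8, v9, v10, v11, v13, v16, v18, v19.

First demand of the output computes:
  v1 = min2(-2, 5) = -2
  v4 = max2(-2, -2) = -2
  v7 = max2(-2, -2) = -2
  v8 = absv(-2) = 2
  v9 = min2(-2, 2) = -2
  v10 = sub(2, -2) = 4
  v11 = min2(2, -2) = -2
  v13 = max2(-2, 4) = 4
  v16 = mul(4, -2) = -8
  v18 = min2(-8, -2) = -8
  v19 = min2(-8, -8) = -8

After the edit, cleaning proceeds:
  v1: a read changed (in6 -2->7) — executes, giving 5.
  v4: a read changed (in6 -2->7; v1 -2->5) — executes, giving 7.
  v7: a read changed (v4 -2->7; in6 -2->7) — executes, giving 7.
  v8: a read changed (v7 -2->7) — executes, giving 7.
  v9: a read changed (v7 -2->7; v8 2->7) — executes, giving 7.
  v10: a read changed (v8 2->7; v9 -2->7) — executes, giving 0.
  v11: a read changed (v8 2->7; v9 -2->7) — executes, giving 7.
  v13: a read changed (v11 -2->7; v10 4->0) — executes, giving 7.
  v16: a read changed (v13 4->7; v4 -2->7) — executes, giving 49.
  v18: a read changed (v16 -8->49; v1 -2->5) — executes, giving 5.
  v19: a read changed (v16 -8->49; v18 -8->5) — executes, giving 5.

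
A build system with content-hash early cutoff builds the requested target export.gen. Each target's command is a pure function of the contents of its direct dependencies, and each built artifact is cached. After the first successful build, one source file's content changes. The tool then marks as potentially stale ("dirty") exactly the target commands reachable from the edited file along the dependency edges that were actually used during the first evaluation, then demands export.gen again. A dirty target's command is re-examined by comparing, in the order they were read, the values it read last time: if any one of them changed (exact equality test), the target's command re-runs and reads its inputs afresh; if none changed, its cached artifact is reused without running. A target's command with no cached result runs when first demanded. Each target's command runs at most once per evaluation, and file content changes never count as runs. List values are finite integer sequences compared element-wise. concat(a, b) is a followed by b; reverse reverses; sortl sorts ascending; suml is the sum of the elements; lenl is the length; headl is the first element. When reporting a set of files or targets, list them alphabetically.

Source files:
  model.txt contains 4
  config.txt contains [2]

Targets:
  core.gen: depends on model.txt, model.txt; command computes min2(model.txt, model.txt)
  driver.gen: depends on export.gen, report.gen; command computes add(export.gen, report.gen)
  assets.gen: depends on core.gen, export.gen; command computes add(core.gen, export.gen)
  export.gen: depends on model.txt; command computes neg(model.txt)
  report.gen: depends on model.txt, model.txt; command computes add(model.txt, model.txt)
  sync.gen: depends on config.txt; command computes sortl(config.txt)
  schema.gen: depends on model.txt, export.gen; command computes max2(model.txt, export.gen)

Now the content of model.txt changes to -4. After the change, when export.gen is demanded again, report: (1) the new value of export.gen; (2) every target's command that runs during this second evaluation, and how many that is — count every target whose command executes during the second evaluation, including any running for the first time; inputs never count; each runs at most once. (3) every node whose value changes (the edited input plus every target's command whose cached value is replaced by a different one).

New value of export.gen: 4.
Target commands that run: export.gen — 1 in total.
Values that change: export.gen, model.txt.

First evaluation (everything demanded from the output):
  export.gen = neg(4) = -4

Propagation after the edit:
  export.gen: runs — model.txt 4->-4; result 4.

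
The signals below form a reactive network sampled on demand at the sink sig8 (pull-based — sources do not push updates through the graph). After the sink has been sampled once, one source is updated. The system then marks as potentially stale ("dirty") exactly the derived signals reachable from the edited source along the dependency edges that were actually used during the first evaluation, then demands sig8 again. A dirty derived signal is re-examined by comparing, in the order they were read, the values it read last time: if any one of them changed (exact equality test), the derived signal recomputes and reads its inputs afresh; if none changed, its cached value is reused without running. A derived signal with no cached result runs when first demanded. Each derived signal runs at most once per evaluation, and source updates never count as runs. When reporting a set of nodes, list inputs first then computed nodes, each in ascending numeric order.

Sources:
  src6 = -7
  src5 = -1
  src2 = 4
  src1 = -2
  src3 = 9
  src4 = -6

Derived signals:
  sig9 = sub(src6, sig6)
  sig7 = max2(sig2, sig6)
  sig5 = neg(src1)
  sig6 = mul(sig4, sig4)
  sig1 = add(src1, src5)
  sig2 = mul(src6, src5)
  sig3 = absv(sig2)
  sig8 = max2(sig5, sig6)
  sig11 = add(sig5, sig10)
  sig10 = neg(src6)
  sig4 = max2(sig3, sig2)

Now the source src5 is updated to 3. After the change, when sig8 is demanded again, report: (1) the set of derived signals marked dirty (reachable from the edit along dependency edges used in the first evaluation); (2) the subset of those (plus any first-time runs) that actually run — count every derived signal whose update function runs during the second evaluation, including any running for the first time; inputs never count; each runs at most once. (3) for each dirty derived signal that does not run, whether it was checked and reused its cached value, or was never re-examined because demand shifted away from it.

Dirty set: sig2, sig3, sig4, sig6, sig8.
Run set: sig2, sig3, sig4, sig6, sig8 (5 run).
All dirty derived signals ended up running.

Initial pass — values computed on the first demand:
  sig2 = mul(-7, -1) = 7
  sig3 = absv(7) = 7
  sig4 = max2(7, 7) = 7
  sig5 = neg(-2) = 2
  sig6 = mul(7, 7) = 49
  sig8 = max2(2, 49) = 49

Second demand — change propagation:
  sig2: re-runs because src5 -1->3; new result -21.
  sig3: re-runs because sig2 7->-21; new result 21.
  sig4: re-runs because sig3 7->21; sig2 7->-21; new result 21.
  sig6: re-runs because sig4 7->21; sig4 7->21; new result 441.
  sig8: re-runs because sig6 49->441; new result 441.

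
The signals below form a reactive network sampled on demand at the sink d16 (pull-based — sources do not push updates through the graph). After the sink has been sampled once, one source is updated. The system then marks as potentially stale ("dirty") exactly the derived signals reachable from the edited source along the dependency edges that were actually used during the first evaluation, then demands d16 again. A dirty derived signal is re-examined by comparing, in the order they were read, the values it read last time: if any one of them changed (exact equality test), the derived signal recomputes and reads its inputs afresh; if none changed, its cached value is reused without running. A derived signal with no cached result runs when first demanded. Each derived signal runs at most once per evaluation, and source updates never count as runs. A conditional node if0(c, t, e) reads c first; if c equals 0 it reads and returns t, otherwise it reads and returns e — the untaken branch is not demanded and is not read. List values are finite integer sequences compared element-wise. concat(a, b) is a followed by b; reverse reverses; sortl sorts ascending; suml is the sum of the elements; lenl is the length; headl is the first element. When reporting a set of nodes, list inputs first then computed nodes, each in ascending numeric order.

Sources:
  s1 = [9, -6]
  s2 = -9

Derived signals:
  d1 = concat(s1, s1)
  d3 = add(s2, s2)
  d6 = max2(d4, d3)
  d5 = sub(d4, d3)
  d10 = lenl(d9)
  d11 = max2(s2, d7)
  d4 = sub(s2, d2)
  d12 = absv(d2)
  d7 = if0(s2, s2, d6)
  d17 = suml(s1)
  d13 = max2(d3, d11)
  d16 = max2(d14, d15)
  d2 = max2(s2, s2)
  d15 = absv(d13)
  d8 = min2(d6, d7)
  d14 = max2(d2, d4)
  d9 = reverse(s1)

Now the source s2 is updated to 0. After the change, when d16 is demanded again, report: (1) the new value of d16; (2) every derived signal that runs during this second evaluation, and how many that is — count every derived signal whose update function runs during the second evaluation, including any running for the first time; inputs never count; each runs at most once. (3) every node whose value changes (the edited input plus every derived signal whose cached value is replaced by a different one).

Initial pass — values computed on the first demand:
  d2 = max2(-9, -9) = -9
  d3 = add(-9, -9) = -18
  d4 = sub(-9, -9) = 0
  d6 = max2(0, -18) = 0
  d7 = if0(s2=-9 -> else branch d6) = 0
  d11 = max2(-9, 0) = 0
  d13 = max2(-18, 0) = 0
  d14 = max2(-9, 0) = 0
  d15 = absv(0) = 0
  d16 = max2(0, 0) = 0

Second demand — change propagation:
  d2: re-runs because s2 -9->0; s2 -9->0; new result 0.
  d3: re-runs because s2 -9->0; s2 -9->0; new result 0.
  d4: re-runs because s2 -9->0; d2 -9->0; new result 0 (unchanged).
  d6: dirty yet unreached — the second evaluation never asks for it.
  d7: re-runs because s2 -9->0; new result 0 (unchanged).
  d11: re-runs because s2 -9->0; new result 0 (unchanged).
  d13: re-runs because d3 -18->0; new result 0 (unchanged).
  d14: re-runs because d2 -9->0; new result 0 (unchanged).
  d15: re-examined; everything it read last time is the same (d13 unchanged) — cache 0 kept, no run.
  d16: re-examined; everything it read last time is the same (d14 unchanged, d15 unchanged) — cache 0 kept, no run.

The important point: the flipped condition redirects demand; d6 is left stale, never re-checked.

d16 now evaluates to 0.
Run set: d2, d3, d4, d7, d11, d13, d14 (7 run).
Changed values: s2, d2, d3.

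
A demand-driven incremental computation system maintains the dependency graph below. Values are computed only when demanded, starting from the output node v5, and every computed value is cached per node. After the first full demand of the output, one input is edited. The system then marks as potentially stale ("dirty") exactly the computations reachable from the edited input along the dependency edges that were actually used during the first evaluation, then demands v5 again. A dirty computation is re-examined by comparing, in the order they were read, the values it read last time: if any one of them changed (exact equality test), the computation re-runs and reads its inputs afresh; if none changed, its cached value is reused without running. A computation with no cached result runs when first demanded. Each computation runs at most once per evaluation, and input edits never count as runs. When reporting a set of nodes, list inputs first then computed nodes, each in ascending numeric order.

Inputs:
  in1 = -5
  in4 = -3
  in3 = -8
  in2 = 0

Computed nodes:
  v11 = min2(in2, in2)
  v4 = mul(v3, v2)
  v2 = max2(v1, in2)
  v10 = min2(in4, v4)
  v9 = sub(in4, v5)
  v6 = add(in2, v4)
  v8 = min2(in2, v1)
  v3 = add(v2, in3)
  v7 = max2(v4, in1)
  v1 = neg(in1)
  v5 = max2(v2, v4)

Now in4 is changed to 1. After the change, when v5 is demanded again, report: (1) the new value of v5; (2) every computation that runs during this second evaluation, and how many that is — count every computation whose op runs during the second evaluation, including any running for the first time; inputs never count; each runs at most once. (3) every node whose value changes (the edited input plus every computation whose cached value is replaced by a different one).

First evaluation (everything demanded from the output):
  v1 = neg(-5) = 5
  v2 = max2(5, 0) = 5
  v3 = add(5, -8) = -3
  v4 = mul(-3, 5) = -15
  v5 = max2(5, -15) = 5

Propagation after the edit:
  in4 feeds no computation that the output demands — nothing is marked dirty and nothing runs.

Key observation: in4 is never demanded by the output, so the edit triggers no recomputation at all.

New value of v5: 5.
Computations that run: none — 0 in total.
Values that change: in4.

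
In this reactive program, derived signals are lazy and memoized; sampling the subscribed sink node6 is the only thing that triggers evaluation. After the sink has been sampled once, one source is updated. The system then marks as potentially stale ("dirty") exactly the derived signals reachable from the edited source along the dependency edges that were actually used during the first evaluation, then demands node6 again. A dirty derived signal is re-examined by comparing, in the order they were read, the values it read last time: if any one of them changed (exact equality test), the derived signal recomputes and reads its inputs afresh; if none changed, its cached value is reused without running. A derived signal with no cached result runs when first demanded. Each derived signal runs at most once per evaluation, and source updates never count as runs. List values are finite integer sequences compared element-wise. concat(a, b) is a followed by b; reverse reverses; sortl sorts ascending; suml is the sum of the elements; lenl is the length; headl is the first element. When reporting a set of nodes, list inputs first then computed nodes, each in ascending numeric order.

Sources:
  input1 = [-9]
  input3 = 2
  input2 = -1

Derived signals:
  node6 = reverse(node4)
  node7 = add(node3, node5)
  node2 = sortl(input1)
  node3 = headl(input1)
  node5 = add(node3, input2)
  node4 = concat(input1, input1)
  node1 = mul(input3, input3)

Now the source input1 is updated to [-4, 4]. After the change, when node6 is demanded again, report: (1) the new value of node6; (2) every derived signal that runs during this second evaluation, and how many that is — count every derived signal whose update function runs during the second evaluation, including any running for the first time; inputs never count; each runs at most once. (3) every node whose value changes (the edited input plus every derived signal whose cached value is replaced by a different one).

First demand of the output computes:
  node4 = concat([-9], [-9]) = [-9, -9]
  node6 = reverse([-9, -9]) = [-9, -9]

After the edit, cleaning proceeds:
  node4: a read changed (input1 [-9]->[-4, 4]; input1 [-9]->[-4, 4]) — executes, giving [-4, 4, -4, 4].
  node6: a read changed (node4 [-9, -9]->[-4, 4, -4, 4]) — executes, giving [4, -4, 4, -4].

Demanding node6 again yields [4, -4, 4, -4].
2 derived signals run: node4, node6.
The nodes whose values change: input1, node4, node6.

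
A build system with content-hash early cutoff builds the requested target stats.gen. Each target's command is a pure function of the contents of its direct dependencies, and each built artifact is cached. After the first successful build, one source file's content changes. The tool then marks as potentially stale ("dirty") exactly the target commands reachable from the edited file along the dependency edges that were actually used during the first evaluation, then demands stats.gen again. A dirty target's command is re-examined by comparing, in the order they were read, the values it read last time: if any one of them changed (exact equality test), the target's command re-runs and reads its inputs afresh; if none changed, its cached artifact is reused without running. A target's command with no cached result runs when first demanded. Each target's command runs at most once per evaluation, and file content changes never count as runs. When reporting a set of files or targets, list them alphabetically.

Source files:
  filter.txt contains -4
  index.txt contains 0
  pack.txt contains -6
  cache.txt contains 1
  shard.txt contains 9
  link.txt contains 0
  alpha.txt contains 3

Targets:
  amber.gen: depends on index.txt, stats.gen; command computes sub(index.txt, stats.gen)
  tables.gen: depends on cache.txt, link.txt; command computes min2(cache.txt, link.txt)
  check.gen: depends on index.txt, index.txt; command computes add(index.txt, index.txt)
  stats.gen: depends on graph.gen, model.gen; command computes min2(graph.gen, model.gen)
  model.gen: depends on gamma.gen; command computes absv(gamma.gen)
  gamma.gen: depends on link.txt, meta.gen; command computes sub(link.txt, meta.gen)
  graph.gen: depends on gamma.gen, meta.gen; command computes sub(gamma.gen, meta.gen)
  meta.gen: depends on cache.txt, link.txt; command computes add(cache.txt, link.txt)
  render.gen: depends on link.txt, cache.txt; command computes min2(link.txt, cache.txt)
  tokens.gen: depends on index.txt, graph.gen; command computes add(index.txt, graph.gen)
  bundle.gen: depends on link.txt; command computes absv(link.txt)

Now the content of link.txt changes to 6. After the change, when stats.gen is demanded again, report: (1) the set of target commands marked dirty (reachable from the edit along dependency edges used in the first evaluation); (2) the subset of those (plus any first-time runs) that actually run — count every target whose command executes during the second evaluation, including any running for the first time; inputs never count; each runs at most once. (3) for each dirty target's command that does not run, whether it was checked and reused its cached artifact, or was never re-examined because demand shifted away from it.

Marked dirty: gamma.gen, graph.gen, meta.gen, model.gen, stats.gen.
Target commands that run: gamma.gen, graph.gen, meta.gen, stats.gen — 4 in total.
Checked but reused from cache: model.gen.
Key observation: the cutoff stops propagation at model.gen — its inputs' values are unchanged, so it reuses its cache.

First evaluation (everything demanded from the output):
  meta.gen = add(1, 0) = 1
  gamma.gen = sub(0, 1) = -1
  graph.gen = sub(-1, 1) = -2
  model.gen = absv(-1) = 1
  stats.gen = min2(-2, 1) = -2

Propagation after the edit:
  meta.gen: runs — link.txt 0->6; result 7.
  gamma.gen: runs — link.txt 0->6; meta.gen 1->7; result -1 (same value as before).
  graph.gen: runs — meta.gen 1->7; result -8.
  model.gen: checked — values it read are unchanged (gamma.gen unchanged); reused cached 1 without running.
  stats.gen: runs — graph.gen -2->-8; result -8.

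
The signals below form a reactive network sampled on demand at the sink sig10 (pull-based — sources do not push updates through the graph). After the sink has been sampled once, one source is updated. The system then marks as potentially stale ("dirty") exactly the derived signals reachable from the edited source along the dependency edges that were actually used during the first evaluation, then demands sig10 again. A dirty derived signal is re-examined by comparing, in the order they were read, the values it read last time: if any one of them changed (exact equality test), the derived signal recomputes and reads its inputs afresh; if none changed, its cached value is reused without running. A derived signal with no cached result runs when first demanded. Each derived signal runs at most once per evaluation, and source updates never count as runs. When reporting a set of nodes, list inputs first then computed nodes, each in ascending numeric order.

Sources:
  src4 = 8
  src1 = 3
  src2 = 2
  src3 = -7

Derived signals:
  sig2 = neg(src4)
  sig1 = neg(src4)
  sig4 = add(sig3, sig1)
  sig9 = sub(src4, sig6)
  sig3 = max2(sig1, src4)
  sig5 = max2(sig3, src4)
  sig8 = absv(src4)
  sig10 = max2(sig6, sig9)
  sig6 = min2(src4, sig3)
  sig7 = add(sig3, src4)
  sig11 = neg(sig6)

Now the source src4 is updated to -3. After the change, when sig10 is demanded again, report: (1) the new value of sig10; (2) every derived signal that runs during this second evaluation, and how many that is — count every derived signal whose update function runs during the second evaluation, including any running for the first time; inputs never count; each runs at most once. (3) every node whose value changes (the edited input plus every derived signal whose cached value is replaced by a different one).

Initial pass — values computed on the first demand:
  sig1 = neg(8) = -8
  sig3 = max2(-8, 8) = 8
  sig6 = min2(8, 8) = 8
  sig9 = sub(8, 8) = 0
  sig10 = max2(8, 0) = 8

Second demand — change propagation:
  sig1: re-runs because src4 8->-3; new result 3.
  sig3: re-runs because sig1 -8->3; src4 8->-3; new result 3.
  sig6: re-runs because src4 8->-3; sig3 8->3; new result -3.
  sig9: re-runs because src4 8->-3; sig6 8->-3; new result 0 (unchanged).
  sig10: re-runs because sig6 8->-3; new result 0.

sig10 now evaluates to 0.
Run set: sig1, sig3, sig6, sig9, sig10 (5 run).
Changed values: src4, sig1, sig3, sig6, sig10.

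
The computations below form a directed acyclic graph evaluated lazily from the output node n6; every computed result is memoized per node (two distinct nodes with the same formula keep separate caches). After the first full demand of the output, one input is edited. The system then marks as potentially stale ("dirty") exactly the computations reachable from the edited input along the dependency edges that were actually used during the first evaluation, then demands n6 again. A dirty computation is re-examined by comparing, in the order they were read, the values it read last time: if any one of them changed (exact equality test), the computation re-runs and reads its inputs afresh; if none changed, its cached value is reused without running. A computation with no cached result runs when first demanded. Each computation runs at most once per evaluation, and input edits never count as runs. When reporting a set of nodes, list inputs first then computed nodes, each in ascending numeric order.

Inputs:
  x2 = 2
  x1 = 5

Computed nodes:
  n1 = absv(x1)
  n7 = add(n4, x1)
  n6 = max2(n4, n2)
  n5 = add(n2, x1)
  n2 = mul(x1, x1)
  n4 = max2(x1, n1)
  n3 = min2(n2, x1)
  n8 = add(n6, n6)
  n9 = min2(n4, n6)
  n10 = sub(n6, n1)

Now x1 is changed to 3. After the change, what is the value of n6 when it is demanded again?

Demanding n6 again yields 9.

First demand of the output computes:
  n1 = absv(5) = 5
  n2 = mul(5, 5) = 25
  n4 = max2(5, 5) = 5
  n6 = max2(5, 25) = 25

After the edit, cleaning proceeds:
  n1: a read changed (x1 5->3) — executes, giving 3.
  n2: a read changed (x1 5->3; x1 5->3) — executes, giving 9.
  n4: a read changed (x1 5->3; n1 5->3) — executes, giving 3.
  n6: a read changed (n4 5->3; n2 25->9) — executes, giving 9.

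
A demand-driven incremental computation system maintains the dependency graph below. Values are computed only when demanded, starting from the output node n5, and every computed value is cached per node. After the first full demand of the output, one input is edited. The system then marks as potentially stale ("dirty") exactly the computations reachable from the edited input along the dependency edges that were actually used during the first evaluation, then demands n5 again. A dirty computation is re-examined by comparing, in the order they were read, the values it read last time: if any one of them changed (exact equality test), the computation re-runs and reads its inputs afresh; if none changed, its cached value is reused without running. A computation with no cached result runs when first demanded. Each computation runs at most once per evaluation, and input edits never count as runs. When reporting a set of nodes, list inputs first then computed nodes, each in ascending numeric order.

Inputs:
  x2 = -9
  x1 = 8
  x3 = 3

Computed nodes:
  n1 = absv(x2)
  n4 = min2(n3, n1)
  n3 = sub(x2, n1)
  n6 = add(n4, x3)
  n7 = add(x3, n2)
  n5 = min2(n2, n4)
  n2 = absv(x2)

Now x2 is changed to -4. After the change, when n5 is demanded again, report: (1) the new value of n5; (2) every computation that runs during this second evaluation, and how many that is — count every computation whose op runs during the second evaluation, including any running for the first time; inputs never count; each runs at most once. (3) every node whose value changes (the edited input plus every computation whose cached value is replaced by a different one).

First evaluation (everything demanded from the output):
  n1 = absv(-9) = 9
  n2 = absv(-9) = 9
  n3 = sub(-9, 9) = -18
  n4 = min2(-18, 9) = -18
  n5 = min2(9, -18) = -18

Propagation after the edit:
  n1: runs — x2 -9->-4; result 4.
  n2: runs — x2 -9->-4; result 4.
  n3: runs — x2 -9->-4; n1 9->4; result -8.
  n4: runs — n3 -18->-8; n1 9->4; result -8.
  n5: runs — n2 9->4; n4 -18->-8; result -8.

New value of n5: -8.
Computations that run: n1, n2, n3, n4, n5 — 5 in total.
Values that change: x2, n1, n2, n3, n4, n5.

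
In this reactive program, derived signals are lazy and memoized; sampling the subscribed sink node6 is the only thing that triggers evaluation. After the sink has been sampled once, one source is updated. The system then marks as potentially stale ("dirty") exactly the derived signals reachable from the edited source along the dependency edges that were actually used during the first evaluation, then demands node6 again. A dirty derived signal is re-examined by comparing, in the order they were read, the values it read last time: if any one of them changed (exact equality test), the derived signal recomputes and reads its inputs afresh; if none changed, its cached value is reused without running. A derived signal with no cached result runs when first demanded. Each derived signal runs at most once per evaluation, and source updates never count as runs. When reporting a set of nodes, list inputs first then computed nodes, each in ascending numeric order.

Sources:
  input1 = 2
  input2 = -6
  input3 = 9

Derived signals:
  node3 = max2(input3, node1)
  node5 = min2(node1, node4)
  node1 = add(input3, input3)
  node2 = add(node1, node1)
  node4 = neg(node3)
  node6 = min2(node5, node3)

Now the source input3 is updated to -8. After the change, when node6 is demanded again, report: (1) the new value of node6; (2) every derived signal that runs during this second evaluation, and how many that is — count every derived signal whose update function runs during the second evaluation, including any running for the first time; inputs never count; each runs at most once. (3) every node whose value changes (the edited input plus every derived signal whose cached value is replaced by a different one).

Demanding node6 again yields -16.
5 derived signals run: node1, node3, node4, node5, node6.
The nodes whose values change: input3, node1, node3, node4, node5, node6.

First demand of the output computes:
  node1 = add(9, 9) = 18
  node3 = max2(9, 18) = 18
  node4 = neg(18) = -18
  node5 = min2(18, -18) = -18
  node6 = min2(-18, 18) = -18

After the edit, cleaning proceeds:
  node1: a read changed (input3 9->-8; input3 9->-8) — executes, giving -16.
  node3: a read changed (input3 9->-8; node1 18->-16) — executes, giving -8.
  node4: a read changed (node3 18->-8) — executes, giving 8.
  node5: a read changed (node1 18->-16; node4 -18->8) — executes, giving -16.
  node6: a read changed (node5 -18->-16; node3 18->-8) — executes, giving -16.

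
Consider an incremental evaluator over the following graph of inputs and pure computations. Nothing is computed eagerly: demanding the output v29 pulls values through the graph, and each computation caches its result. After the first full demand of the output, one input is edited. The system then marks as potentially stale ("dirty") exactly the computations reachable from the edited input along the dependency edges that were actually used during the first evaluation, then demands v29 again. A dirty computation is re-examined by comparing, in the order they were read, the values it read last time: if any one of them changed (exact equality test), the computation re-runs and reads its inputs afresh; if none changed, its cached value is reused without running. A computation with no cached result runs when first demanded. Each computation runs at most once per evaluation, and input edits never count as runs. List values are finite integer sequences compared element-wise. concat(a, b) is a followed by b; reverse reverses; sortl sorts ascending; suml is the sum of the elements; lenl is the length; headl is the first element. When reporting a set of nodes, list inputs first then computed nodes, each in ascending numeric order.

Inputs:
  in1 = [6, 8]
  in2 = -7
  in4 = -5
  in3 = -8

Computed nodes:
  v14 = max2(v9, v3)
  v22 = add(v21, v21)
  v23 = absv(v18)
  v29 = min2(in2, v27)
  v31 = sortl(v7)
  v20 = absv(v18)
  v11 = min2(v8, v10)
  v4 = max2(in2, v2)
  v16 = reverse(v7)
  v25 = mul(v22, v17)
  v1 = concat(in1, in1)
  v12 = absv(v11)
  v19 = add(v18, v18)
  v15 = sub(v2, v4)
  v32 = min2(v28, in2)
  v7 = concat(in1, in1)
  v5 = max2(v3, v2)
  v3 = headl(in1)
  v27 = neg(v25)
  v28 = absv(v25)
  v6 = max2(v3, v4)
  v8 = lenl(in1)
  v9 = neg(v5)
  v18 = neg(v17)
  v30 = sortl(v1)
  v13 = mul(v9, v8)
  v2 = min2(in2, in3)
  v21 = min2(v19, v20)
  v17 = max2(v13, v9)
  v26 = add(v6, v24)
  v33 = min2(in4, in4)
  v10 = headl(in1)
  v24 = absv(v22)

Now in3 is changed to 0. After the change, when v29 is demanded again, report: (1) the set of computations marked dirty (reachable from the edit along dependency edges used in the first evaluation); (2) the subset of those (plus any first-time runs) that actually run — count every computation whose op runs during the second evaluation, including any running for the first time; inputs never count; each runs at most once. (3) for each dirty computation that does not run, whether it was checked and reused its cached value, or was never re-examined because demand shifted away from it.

Initial pass — values computed on the first demand:
  v2 = min2(-7, -8) = -8
  v3 = headl([6, 8]) = 6
  v5 = max2(6, -8) = 6
  v8 = lenl([6, 8]) = 2
  v9 = neg(6) = -6
  v13 = mul(-6, 2) = -12
  v17 = max2(-12, -6) = -6
  v18 = neg(-6) = 6
  v19 = add(6, 6) = 12
  v20 = absv(6) = 6
  v21 = min2(12, 6) = 6
  v22 = add(6, 6) = 12
  v25 = mul(12, -6) = -72
  v27 = neg(-72) = 72
  v29 = min2(-7, 72) = -7

Second demand — change propagation:
  v2: re-runs because in3 -8->0; new result -7.
  v5: re-runs because v2 -8->-7; new result 6 (unchanged).
  v9: re-examined; everything it read last time is the same (v5 unchanged) — cache -6 kept, no run.
  v13: re-examined; everything it read last time is the same (v9 unchanged, v8 unchanged) — cache -12 kept, no run.
  v17: re-examined; everything it read last time is the same (v13 unchanged, v9 unchanged) — cache -6 kept, no run.
  v18: re-examined; everything it read last time is the same (v17 unchanged) — cache 6 kept, no run.
  v19: re-examined; everything it read last time is the same (v18 unchanged, v18 unchanged) — cache 12 kept, no run.
  v20: re-examined; everything it read last time is the same (v18 unchanged) — cache 6 kept, no run.
  v21: re-examined; everything it read last time is the same (v19 unchanged, v20 unchanged) — cache 6 kept, no run.
  v22: re-examined; everything it read last time is the same (v21 unchanged, v21 unchanged) — cache 12 kept, no run.
  v25: re-examined; everything it read last time is the same (v22 unchanged, v17 unchanged) — cache -72 kept, no run.
  v27: re-examined; everything it read last time is the same (v25 unchanged) — cache 72 kept, no run.
  v29: re-examined; everything it read last time is the same (in2 unchanged, v27 unchanged) — cache -7 kept, no run.

The important point: v5 recomputes to an identical value, and the output ends up unchanged.

Dirty set: v2, v5, v9, v13, v17, v18, v19, v20, v21, v22, v25, v27, v29.
Run set: v2, v5 (2 run).
Re-examined without running (cache reused): v9, v13, v17, v18, v19, v20, v21, v22, v25, v27, v29.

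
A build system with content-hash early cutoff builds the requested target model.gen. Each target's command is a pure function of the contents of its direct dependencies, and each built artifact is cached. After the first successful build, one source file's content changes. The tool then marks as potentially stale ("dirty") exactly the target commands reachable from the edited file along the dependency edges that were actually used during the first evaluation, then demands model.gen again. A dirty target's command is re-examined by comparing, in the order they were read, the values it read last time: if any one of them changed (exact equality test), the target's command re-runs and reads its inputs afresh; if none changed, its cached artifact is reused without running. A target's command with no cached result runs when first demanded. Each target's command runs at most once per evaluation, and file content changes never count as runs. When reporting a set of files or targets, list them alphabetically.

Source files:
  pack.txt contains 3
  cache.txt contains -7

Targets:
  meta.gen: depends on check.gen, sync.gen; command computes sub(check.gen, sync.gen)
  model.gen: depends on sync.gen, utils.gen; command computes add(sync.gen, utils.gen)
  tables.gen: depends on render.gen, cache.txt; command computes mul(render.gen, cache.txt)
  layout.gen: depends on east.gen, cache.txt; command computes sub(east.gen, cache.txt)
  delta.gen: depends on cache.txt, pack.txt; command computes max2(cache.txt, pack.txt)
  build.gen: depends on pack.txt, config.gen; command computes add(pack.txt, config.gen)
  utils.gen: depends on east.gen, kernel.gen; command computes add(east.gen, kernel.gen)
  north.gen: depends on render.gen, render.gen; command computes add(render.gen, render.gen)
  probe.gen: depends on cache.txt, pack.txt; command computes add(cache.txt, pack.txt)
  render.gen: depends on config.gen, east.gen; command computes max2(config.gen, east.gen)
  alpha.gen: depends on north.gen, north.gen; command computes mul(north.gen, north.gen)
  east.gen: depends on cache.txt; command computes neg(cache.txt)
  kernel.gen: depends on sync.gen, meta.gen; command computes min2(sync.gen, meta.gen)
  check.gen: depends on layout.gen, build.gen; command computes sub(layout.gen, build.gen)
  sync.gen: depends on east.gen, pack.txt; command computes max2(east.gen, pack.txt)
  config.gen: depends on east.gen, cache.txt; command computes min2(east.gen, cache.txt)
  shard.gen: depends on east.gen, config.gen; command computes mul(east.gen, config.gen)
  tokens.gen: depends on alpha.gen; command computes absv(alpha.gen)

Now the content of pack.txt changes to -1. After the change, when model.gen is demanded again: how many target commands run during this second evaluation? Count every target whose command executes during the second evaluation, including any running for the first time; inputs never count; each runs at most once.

Target commands that run: build.gen, check.gen, kernel.gen, meta.gen, sync.gen — 5 in total.
Key observation: the cutoff stops propagation at utils.gen — its inputs' values are unchanged, so it reuses its cache.

First evaluation (everything demanded from the output):
  east.gen = neg(-7) = 7
  config.gen = min2(7, -7) = -7
  build.gen = add(3, -7) = -4
  layout.gen = sub(7, -7) = 14
  check.gen = sub(14, -4) = 18
  sync.gen = max2(7, 3) = 7
  meta.gen = sub(18, 7) = 11
  kernel.gen = min2(7, 11) = 7
  utils.gen = add(7, 7) = 14
  model.gen = add(7, 14) = 21

Propagation after the edit:
  build.gen: runs — pack.txt 3->-1; result -8.
  check.gen: runs — build.gen -4->-8; result 22.
  sync.gen: runs — pack.txt 3->-1; result 7 (same value as before).
  meta.gen: runs — check.gen 18->22; result 15.
  kernel.gen: runs — meta.gen 11->15; result 7 (same value as before).
  utils.gen: checked — values it read are unchanged (east.gen unchanged, kernel.gen unchanged); reused cached 14 without running.
  model.gen: checked — values it read are unchanged (sync.gen unchanged, utils.gen unchanged); reused cached 21 without running.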